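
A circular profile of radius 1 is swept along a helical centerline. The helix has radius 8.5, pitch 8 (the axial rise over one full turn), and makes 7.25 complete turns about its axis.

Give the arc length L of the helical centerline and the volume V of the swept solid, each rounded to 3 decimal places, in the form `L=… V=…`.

L=391.521 V=1230.000

2πR = 2π·8.5 = 53.407075
per-turn = √(53.407075² + 8²) = √(2852.3157 + 64) = √2916.3157 = 54.002923
L = 7.25 × 54.002923 = 391.521190
V = π·1² × L = 3.141593 × 391.521190 = 1230.000095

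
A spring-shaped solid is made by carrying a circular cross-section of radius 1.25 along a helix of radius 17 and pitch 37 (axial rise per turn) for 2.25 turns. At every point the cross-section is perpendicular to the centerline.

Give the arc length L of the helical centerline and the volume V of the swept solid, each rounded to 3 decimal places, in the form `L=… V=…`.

L=254.342 V=1248.499

2πR = 2π·17 = 106.814150
per-turn = √(106.814150² + 37²) = √(11409.2627 + 1369) = √12778.2627 = 113.040978
L = 2.25 × 113.040978 = 254.342200
V = π·1.25² × L = 4.908739 × 254.342200 = 1248.499356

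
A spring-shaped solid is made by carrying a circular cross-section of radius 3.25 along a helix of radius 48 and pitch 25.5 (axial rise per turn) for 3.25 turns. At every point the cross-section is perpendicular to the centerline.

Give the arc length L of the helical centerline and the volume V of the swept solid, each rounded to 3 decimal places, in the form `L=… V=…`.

2πR = 2π·48 = 301.592895
per-turn = √(301.592895² + 25.5²) = √(90958.2742 + 650.25) = √91608.5242 = 302.669001
L = 3.25 × 302.669001 = 983.674253
V = π·3.25² × L = 33.183072 × 983.674253 = 32641.333966

L=983.674 V=32641.334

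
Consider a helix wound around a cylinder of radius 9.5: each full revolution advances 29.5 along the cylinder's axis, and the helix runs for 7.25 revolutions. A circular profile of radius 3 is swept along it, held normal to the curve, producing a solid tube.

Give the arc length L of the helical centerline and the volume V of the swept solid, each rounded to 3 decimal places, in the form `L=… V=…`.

L=482.720 V=13648.595

2πR = 2π·9.5 = 59.690260
per-turn = √(59.690260² + 29.5²) = √(3562.9272 + 870.25) = √4433.1772 = 66.582109
L = 7.25 × 66.582109 = 482.720288
V = π·3² × L = 28.274334 × 482.720288 = 13648.594581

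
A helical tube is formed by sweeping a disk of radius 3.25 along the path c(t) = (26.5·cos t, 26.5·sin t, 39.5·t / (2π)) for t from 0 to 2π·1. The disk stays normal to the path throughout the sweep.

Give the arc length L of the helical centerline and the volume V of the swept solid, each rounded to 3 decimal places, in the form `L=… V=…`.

2πR = 2π·26.5 = 166.504411
per-turn = √(166.504411² + 39.5²) = √(27723.7188 + 1560.25) = √29283.9688 = 171.125594
L = 1 × 171.125594 = 171.125594
V = π·3.25² × L = 33.183072 × 171.125594 = 5678.472960

L=171.126 V=5678.473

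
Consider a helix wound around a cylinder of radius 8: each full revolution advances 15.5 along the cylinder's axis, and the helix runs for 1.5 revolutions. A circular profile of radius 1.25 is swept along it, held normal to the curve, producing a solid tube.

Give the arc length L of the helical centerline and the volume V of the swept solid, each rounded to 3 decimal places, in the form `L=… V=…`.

2πR = 2π·8 = 50.265482
per-turn = √(50.265482² + 15.5²) = √(2526.6187 + 240.25) = √2766.8687 = 52.601034
L = 1.5 × 52.601034 = 78.901550
V = π·1.25² × L = 4.908739 × 78.901550 = 387.307079

L=78.902 V=387.307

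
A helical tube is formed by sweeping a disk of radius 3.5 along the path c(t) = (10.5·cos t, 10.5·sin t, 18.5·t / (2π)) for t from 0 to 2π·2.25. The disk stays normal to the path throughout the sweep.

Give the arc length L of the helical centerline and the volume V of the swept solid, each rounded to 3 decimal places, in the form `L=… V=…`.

L=154.166 V=5933.002

2πR = 2π·10.5 = 65.973446
per-turn = √(65.973446² + 18.5²) = √(4352.4955 + 342.25) = √4694.7455 = 68.518213
L = 2.25 × 68.518213 = 154.165980
V = π·3.5² × L = 38.484510 × 154.165980 = 5933.002189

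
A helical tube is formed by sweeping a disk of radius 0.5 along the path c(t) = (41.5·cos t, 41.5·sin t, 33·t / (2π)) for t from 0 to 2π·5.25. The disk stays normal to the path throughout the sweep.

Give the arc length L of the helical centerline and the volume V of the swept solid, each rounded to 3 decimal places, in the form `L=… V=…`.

L=1379.868 V=1083.746

2πR = 2π·41.5 = 260.752190
per-turn = √(260.752190² + 33²) = √(67991.7047 + 1089) = √69080.7047 = 262.832085
L = 5.25 × 262.832085 = 1379.868444
V = π·0.5² × L = 0.785398 × 1379.868444 = 1083.746142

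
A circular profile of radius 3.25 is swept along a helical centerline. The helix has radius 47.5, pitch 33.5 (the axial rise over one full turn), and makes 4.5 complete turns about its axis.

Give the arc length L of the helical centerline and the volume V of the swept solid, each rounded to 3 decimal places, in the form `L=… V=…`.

L=1351.465 V=44845.759

2πR = 2π·47.5 = 298.451302
per-turn = √(298.451302² + 33.5²) = √(89073.1797 + 1122.25) = √90195.4297 = 300.325540
L = 4.5 × 300.325540 = 1351.464928
V = π·3.25² × L = 33.183072 × 1351.464928 = 44845.758559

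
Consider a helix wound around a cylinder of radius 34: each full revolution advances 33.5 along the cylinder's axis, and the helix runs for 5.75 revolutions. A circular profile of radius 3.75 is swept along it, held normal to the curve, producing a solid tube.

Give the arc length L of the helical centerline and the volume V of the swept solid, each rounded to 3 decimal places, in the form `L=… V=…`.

2πR = 2π·34 = 213.628300
per-turn = √(213.628300² + 33.5²) = √(45637.0508 + 1122.25) = √46759.3008 = 216.238990
L = 5.75 × 216.238990 = 1243.374192
V = π·3.75² × L = 44.178647 × 1243.374192 = 54930.589129

L=1243.374 V=54930.589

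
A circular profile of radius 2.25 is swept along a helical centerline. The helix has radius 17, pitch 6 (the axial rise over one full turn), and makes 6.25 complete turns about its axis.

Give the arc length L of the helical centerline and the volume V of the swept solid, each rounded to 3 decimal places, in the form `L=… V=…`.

2πR = 2π·17 = 106.814150
per-turn = √(106.814150² + 6²) = √(11409.2627 + 36) = √11445.2627 = 106.982534
L = 6.25 × 106.982534 = 668.640841
V = π·2.25² × L = 15.904313 × 668.640841 = 10634.273086

L=668.641 V=10634.273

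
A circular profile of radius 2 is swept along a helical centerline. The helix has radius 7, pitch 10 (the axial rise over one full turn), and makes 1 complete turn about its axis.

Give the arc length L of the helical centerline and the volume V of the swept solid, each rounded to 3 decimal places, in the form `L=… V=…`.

2πR = 2π·7 = 43.982297
per-turn = √(43.982297² + 10²) = √(1934.4425 + 100) = √2034.4425 = 45.104794
L = 1 × 45.104794 = 45.104794
V = π·2² × L = 12.566371 × 45.104794 = 566.803561

L=45.105 V=566.804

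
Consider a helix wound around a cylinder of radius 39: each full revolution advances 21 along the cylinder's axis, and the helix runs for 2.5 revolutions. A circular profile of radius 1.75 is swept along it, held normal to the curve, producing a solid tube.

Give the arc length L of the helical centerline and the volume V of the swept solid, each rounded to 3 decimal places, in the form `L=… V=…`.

L=614.856 V=5915.608

2πR = 2π·39 = 245.044227
per-turn = √(245.044227² + 21²) = √(60046.6732 + 441) = √60487.6732 = 245.942418
L = 2.5 × 245.942418 = 614.856046
V = π·1.75² × L = 9.621128 × 614.856046 = 5915.608414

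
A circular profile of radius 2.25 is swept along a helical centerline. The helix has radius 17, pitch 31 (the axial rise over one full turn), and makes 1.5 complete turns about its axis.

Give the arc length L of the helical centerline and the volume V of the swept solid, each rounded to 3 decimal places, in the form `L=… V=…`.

2πR = 2π·17 = 106.814150
per-turn = √(106.814150² + 31²) = √(11409.2627 + 961) = √12370.2627 = 111.221683
L = 1.5 × 111.221683 = 166.832524
V = π·2.25² × L = 15.904313 × 166.832524 = 2653.356648

L=166.833 V=2653.357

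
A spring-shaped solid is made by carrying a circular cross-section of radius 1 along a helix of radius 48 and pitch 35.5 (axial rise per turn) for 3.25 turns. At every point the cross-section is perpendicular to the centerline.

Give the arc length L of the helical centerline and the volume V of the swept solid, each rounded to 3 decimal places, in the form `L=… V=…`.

L=986.944 V=3100.576

2πR = 2π·48 = 301.592895
per-turn = √(301.592895² + 35.5²) = √(90958.2742 + 1260.25) = √92218.5242 = 303.675031
L = 3.25 × 303.675031 = 986.943849
V = π·1² × L = 3.141593 × 986.943849 = 3100.575546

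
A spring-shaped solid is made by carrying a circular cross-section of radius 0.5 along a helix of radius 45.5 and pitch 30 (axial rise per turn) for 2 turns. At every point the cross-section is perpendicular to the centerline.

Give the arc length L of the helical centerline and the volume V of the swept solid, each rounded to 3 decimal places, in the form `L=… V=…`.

L=574.909 V=451.533

2πR = 2π·45.5 = 285.884931
per-turn = √(285.884931² + 30²) = √(81730.1940 + 900) = √82630.1940 = 287.454682
L = 2 × 287.454682 = 574.909363
V = π·0.5² × L = 0.785398 × 574.909363 = 451.532758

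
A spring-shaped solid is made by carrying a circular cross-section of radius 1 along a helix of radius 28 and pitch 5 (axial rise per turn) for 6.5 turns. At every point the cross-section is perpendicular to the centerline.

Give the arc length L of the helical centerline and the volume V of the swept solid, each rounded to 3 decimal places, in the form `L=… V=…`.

L=1144.001 V=3593.987

2πR = 2π·28 = 175.929189
per-turn = √(175.929189² + 5²) = √(30951.0794 + 25) = √30976.0794 = 176.000226
L = 6.5 × 176.000226 = 1144.001466
V = π·1² × L = 3.141593 × 1144.001466 = 3593.986602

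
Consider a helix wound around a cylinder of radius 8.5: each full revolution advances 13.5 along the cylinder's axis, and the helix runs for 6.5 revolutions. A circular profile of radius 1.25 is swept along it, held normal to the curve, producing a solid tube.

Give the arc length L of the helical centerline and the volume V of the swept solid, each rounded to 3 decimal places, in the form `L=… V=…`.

2πR = 2π·8.5 = 53.407075
per-turn = √(53.407075² + 13.5²) = √(2852.3157 + 182.25) = √3034.5657 = 55.086892
L = 6.5 × 55.086892 = 358.064798
V = π·1.25² × L = 4.908739 × 358.064798 = 1757.646468

L=358.065 V=1757.646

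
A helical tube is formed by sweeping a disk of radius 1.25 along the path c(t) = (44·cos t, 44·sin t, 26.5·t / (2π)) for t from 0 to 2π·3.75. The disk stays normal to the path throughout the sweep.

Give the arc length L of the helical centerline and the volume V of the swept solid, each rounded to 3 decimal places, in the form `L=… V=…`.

L=1041.477 V=5112.341

2πR = 2π·44 = 276.460154
per-turn = √(276.460154² + 26.5²) = √(76430.2165 + 702.25) = √77132.4665 = 277.727324
L = 3.75 × 277.727324 = 1041.477465
V = π·1.25² × L = 4.908739 × 1041.477465 = 5112.340551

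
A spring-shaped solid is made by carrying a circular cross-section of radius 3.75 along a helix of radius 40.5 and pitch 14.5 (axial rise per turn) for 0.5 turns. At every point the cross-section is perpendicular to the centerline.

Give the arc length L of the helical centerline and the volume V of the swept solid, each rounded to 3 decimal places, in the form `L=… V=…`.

L=127.441 V=5630.166

2πR = 2π·40.5 = 254.469005
per-turn = √(254.469005² + 14.5²) = √(64754.4745 + 210.25) = √64964.7245 = 254.881785
L = 0.5 × 254.881785 = 127.440893
V = π·3.75² × L = 44.178647 × 127.440893 = 5630.166170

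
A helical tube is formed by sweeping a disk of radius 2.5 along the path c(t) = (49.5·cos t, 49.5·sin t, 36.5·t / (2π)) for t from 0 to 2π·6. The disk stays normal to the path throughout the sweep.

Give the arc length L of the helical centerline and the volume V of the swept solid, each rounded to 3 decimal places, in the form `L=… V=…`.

2πR = 2π·49.5 = 311.017673
per-turn = √(311.017673² + 36.5²) = √(96731.9927 + 1332.25) = √98064.2427 = 313.152108
L = 6 × 313.152108 = 1878.912648
V = π·2.5² × L = 19.634954 × 1878.912648 = 36892.363571

L=1878.913 V=36892.364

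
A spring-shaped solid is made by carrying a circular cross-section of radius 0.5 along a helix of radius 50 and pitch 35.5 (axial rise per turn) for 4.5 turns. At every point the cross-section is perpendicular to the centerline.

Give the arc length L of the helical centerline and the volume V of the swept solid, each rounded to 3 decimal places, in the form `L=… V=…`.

L=1422.714 V=1117.397

2πR = 2π·50 = 314.159265
per-turn = √(314.159265² + 35.5²) = √(98696.0440 + 1260.25) = √99956.2940 = 316.158653
L = 4.5 × 316.158653 = 1422.713940
V = π·0.5² × L = 0.785398 × 1422.713940 = 1117.396915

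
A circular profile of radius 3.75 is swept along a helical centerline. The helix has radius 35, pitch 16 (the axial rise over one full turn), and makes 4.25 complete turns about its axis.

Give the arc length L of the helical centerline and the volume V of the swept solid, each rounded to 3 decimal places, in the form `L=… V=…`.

L=937.094 V=41399.557

2πR = 2π·35 = 219.911486
per-turn = √(219.911486² + 16²) = √(48361.0616 + 256) = √48617.0616 = 220.492770
L = 4.25 × 220.492770 = 937.094272
V = π·3.75² × L = 44.178647 × 937.094272 = 41399.556757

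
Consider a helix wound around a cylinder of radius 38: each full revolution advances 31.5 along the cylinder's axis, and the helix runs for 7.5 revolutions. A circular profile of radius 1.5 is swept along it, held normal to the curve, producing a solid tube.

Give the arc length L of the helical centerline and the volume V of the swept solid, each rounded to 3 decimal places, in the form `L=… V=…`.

L=1806.225 V=12767.452

2πR = 2π·38 = 238.761042
per-turn = √(238.761042² + 31.5²) = √(57006.8350 + 992.25) = √57999.0850 = 240.829992
L = 7.5 × 240.829992 = 1806.224940
V = π·1.5² × L = 7.068583 × 1806.224940 = 12767.451752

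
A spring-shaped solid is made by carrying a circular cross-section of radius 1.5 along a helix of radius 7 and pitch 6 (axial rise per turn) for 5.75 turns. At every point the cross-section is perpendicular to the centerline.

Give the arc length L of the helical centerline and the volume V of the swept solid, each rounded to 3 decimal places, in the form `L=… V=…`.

L=255.241 V=1804.189

2πR = 2π·7 = 43.982297
per-turn = √(43.982297² + 6²) = √(1934.4425 + 36) = √1970.4425 = 44.389666
L = 5.75 × 44.389666 = 255.240580
V = π·1.5² × L = 7.068583 × 255.240580 = 1804.189348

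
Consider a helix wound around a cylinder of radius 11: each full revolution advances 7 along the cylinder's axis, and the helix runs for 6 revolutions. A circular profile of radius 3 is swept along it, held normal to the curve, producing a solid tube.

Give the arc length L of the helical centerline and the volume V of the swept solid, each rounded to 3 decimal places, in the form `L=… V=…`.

2πR = 2π·11 = 69.115038
per-turn = √(69.115038² + 7²) = √(4776.8885 + 49) = √4825.8885 = 69.468615
L = 6 × 69.468615 = 416.811693
V = π·3² × L = 28.274334 × 416.811693 = 11785.072963

L=416.812 V=11785.073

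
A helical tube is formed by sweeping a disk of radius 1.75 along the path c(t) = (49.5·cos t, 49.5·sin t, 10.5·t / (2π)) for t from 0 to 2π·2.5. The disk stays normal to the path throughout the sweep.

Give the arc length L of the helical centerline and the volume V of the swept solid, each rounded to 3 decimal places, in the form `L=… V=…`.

L=777.987 V=7485.114

2πR = 2π·49.5 = 311.017673
per-turn = √(311.017673² + 10.5²) = √(96731.9927 + 110.25) = √96842.2427 = 311.194863
L = 2.5 × 311.194863 = 777.987157
V = π·1.75² × L = 9.621128 × 777.987157 = 7485.113636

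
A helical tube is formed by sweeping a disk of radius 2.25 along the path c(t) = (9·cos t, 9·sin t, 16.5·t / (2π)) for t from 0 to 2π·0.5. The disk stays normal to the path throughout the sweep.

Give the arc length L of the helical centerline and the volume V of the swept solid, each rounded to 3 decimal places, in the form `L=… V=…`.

L=29.453 V=468.435

2πR = 2π·9 = 56.548668
per-turn = √(56.548668² + 16.5²) = √(3197.7518 + 272.25) = √3470.0018 = 58.906721
L = 0.5 × 58.906721 = 29.453361
V = π·2.25² × L = 15.904313 × 29.453361 = 468.435462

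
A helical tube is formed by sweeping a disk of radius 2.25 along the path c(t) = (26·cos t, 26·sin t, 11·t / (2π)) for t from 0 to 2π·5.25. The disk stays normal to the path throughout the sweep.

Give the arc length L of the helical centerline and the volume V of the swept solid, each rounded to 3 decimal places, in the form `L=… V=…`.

L=859.597 V=13671.298

2πR = 2π·26 = 163.362818
per-turn = √(163.362818² + 11²) = √(26687.4103 + 121) = √26808.4103 = 163.732740
L = 5.25 × 163.732740 = 859.596887
V = π·2.25² × L = 15.904313 × 859.596887 = 13671.297787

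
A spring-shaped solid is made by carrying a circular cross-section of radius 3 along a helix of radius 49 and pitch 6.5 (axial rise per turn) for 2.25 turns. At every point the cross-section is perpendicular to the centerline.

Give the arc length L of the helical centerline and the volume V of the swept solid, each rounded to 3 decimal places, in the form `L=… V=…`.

2πR = 2π·49 = 307.876080
per-turn = √(307.876080² + 6.5²) = √(94787.6807 + 42.25) = √94829.9307 = 307.944688
L = 2.25 × 307.944688 = 692.875547
V = π·3² × L = 28.274334 × 692.875547 = 19590.594562

L=692.876 V=19590.595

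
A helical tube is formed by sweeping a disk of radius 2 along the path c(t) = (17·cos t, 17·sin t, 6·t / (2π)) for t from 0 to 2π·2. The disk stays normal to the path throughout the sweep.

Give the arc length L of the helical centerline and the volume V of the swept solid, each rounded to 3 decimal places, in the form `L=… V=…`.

2πR = 2π·17 = 106.814150
per-turn = √(106.814150² + 6²) = √(11409.2627 + 36) = √11445.2627 = 106.982534
L = 2 × 106.982534 = 213.965069
V = π·2² × L = 12.566371 × 213.965069 = 2688.764356

L=213.965 V=2688.764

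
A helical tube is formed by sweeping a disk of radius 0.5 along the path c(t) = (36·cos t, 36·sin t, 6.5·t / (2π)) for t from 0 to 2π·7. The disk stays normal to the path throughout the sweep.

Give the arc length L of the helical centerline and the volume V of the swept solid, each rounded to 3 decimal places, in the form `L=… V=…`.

L=1584.016 V=1244.084

2πR = 2π·36 = 226.194671
per-turn = √(226.194671² + 6.5²) = √(51164.0292 + 42.25) = √51206.2792 = 226.288045
L = 7 × 226.288045 = 1584.016314
V = π·0.5² × L = 0.785398 × 1584.016314 = 1244.083503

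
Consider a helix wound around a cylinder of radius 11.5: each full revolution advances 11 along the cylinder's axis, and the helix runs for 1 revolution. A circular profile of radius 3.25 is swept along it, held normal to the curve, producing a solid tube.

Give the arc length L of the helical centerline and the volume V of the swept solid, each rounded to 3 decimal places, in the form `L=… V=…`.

2πR = 2π·11.5 = 72.256631
per-turn = √(72.256631² + 11²) = √(5221.0207 + 121) = √5342.0207 = 73.089129
L = 1 × 73.089129 = 73.089129
V = π·3.25² × L = 33.183072 × 73.089129 = 2425.321848

L=73.089 V=2425.322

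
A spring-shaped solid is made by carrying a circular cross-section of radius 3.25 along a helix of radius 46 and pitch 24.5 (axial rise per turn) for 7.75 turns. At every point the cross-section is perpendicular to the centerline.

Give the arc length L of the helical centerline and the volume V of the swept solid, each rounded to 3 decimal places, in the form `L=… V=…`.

2πR = 2π·46 = 289.026524
per-turn = √(289.026524² + 24.5²) = √(83536.3317 + 600.25) = √84136.5817 = 290.063065
L = 7.75 × 290.063065 = 2247.988753
V = π·3.25² × L = 33.183072 × 2247.988753 = 74595.173566

L=2247.989 V=74595.174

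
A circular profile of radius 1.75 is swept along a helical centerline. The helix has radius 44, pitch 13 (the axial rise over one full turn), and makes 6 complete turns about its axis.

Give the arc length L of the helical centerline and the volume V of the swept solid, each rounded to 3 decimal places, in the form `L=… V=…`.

2πR = 2π·44 = 276.460154
per-turn = √(276.460154² + 13²) = √(76430.2165 + 169) = √76599.2165 = 276.765635
L = 6 × 276.765635 = 1660.593807
V = π·1.75² × L = 9.621128 × 1660.593807 = 15976.784750

L=1660.594 V=15976.785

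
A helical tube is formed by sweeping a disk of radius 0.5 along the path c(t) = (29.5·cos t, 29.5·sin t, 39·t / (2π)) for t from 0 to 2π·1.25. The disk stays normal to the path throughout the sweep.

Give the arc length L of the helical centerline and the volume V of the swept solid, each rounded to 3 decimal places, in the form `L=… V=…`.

2πR = 2π·29.5 = 185.353967
per-turn = √(185.353967² + 39²) = √(34356.0929 + 1521) = √35877.0929 = 189.412494
L = 1.25 × 189.412494 = 236.765618
V = π·0.5² × L = 0.785398 × 236.765618 = 185.955281

L=236.766 V=185.955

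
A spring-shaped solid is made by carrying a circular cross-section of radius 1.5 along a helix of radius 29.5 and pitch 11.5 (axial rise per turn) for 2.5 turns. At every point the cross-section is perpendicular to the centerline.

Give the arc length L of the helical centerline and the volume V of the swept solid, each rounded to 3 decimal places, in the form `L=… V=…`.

2πR = 2π·29.5 = 185.353967
per-turn = √(185.353967² + 11.5²) = √(34356.0929 + 132.25) = √34488.3429 = 185.710374
L = 2.5 × 185.710374 = 464.275934
V = π·1.5² × L = 7.068583 × 464.275934 = 3281.773196

L=464.276 V=3281.773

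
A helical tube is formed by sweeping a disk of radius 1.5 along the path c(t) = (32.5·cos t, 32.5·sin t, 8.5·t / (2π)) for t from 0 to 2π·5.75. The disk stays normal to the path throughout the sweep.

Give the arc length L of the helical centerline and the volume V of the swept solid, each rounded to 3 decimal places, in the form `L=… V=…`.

2πR = 2π·32.5 = 204.203522
per-turn = √(204.203522² + 8.5²) = √(41699.0786 + 72.25) = √41771.3286 = 204.380353
L = 5.75 × 204.380353 = 1175.187028
V = π·1.5² × L = 7.068583 × 1175.187028 = 8306.907604

L=1175.187 V=8306.908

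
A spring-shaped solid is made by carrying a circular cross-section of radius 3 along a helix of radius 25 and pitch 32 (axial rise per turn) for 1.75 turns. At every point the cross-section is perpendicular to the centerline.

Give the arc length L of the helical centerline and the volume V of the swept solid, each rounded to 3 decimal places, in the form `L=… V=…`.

2πR = 2π·25 = 157.079633
per-turn = √(157.079633² + 32²) = √(24674.0110 + 1024) = √25698.0110 = 160.305992
L = 1.75 × 160.305992 = 280.535486
V = π·3² × L = 28.274334 × 280.535486 = 7931.953986

L=280.535 V=7931.954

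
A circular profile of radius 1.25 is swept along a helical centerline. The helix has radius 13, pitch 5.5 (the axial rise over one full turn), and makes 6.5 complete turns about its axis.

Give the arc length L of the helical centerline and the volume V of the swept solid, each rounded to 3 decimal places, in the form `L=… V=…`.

2πR = 2π·13 = 81.681409
per-turn = √(81.681409² + 5.5²) = √(6671.8526 + 30.25) = √6702.1026 = 81.866370
L = 6.5 × 81.866370 = 532.131407
V = π·1.25² × L = 4.908739 × 532.131407 = 2612.093934

L=532.131 V=2612.094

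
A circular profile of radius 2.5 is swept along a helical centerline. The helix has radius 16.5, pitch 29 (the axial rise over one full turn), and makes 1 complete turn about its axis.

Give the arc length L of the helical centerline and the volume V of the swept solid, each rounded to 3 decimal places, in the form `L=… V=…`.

L=107.652 V=2113.746

2πR = 2π·16.5 = 103.672558
per-turn = √(103.672558² + 29²) = √(10747.9992 + 841) = √11588.9992 = 107.652214
L = 1 × 107.652214 = 107.652214
V = π·2.5² × L = 19.634954 × 107.652214 = 2113.746280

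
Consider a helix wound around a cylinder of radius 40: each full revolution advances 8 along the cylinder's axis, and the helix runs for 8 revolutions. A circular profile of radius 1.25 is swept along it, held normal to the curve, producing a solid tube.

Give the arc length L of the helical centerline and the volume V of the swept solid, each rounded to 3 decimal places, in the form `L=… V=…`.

L=2011.638 V=9874.603

2πR = 2π·40 = 251.327412
per-turn = √(251.327412² + 8²) = √(63165.4682 + 64) = √63229.4682 = 251.454704
L = 8 × 251.454704 = 2011.637632
V = π·1.25² × L = 4.908739 × 2011.637632 = 9874.603135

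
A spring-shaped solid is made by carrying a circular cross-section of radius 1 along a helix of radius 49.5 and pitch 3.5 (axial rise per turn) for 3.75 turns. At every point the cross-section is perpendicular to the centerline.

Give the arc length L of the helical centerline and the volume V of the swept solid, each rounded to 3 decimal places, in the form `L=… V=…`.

2πR = 2π·49.5 = 311.017673
per-turn = √(311.017673² + 3.5²) = √(96731.9927 + 12.25) = √96744.2427 = 311.037365
L = 3.75 × 311.037365 = 1166.390121
V = π·1² × L = 3.141593 × 1166.390121 = 3664.322634

L=1166.390 V=3664.323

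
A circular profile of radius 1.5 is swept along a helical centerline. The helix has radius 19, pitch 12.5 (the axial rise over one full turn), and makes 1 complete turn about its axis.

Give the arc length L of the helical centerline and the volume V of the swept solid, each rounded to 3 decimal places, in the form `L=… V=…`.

L=120.033 V=848.464

2πR = 2π·19 = 119.380521
per-turn = √(119.380521² + 12.5²) = √(14251.7088 + 156.25) = √14407.9588 = 120.033157
L = 1 × 120.033157 = 120.033157
V = π·1.5² × L = 7.068583 × 120.033157 = 848.464389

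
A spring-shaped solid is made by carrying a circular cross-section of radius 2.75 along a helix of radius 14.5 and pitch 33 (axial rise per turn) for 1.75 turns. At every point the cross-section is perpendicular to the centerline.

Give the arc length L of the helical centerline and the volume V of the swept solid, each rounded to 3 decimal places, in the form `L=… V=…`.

L=169.573 V=4028.754

2πR = 2π·14.5 = 91.106187
per-turn = √(91.106187² + 33²) = √(8300.3373 + 1089) = √9389.3373 = 96.898593
L = 1.75 × 96.898593 = 169.572538
V = π·2.75² × L = 23.758294 × 169.572538 = 4028.754276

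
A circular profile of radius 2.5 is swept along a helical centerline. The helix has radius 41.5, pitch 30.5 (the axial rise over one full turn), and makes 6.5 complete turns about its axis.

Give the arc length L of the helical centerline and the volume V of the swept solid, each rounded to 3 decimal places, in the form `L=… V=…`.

2πR = 2π·41.5 = 260.752190
per-turn = √(260.752190² + 30.5²) = √(67991.7047 + 930.25) = √68921.9547 = 262.529912
L = 6.5 × 262.529912 = 1706.444428
V = π·2.5² × L = 19.634954 × 1706.444428 = 33505.957998

L=1706.444 V=33505.958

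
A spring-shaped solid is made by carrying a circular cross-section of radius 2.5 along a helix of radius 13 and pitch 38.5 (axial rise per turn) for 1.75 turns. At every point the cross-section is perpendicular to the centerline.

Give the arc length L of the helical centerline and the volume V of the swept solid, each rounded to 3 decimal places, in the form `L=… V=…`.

L=158.025 V=3102.816

2πR = 2π·13 = 81.681409
per-turn = √(81.681409² + 38.5²) = √(6671.8526 + 1482.25) = √8154.1026 = 90.300070
L = 1.75 × 90.300070 = 158.025122
V = π·2.5² × L = 19.634954 × 158.025122 = 3102.816012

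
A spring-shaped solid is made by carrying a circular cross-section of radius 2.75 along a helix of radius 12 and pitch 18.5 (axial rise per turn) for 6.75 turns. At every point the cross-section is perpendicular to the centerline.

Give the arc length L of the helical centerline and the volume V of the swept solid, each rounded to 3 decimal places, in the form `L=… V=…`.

L=524.034 V=12450.155

2πR = 2π·12 = 75.398224
per-turn = √(75.398224² + 18.5²) = √(5684.8921 + 342.25) = √6027.1421 = 77.634671
L = 6.75 × 77.634671 = 524.034029
V = π·2.75² × L = 23.758294 × 524.034029 = 12450.154758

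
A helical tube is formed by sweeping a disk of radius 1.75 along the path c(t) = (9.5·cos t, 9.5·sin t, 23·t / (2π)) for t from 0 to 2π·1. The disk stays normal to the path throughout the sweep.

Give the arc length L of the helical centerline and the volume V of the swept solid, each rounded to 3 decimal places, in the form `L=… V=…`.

2πR = 2π·9.5 = 59.690260
per-turn = √(59.690260² + 23²) = √(3562.9272 + 529) = √4091.9272 = 63.968173
L = 1 × 63.968173 = 63.968173
V = π·1.75² × L = 9.621128 × 63.968173 = 615.445951

L=63.968 V=615.446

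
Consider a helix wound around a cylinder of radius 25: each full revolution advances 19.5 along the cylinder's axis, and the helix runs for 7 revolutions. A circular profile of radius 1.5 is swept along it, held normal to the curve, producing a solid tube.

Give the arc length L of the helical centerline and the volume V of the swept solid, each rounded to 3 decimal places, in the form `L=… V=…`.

L=1107.998 V=7831.974

2πR = 2π·25 = 157.079633
per-turn = √(157.079633² + 19.5²) = √(24674.0110 + 380.25) = √25054.2610 = 158.285378
L = 7 × 158.285378 = 1107.997649
V = π·1.5² × L = 7.068583 × 1107.997649 = 7831.973864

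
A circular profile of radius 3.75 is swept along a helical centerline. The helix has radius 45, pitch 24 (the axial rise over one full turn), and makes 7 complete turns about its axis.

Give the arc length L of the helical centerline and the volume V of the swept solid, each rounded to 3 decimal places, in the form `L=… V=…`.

L=1986.321 V=87752.961

2πR = 2π·45 = 282.743339
per-turn = √(282.743339² + 24²) = √(79943.7956 + 576) = √80519.7956 = 283.760102
L = 7 × 283.760102 = 1986.320716
V = π·3.75² × L = 44.178647 × 1986.320716 = 87752.961127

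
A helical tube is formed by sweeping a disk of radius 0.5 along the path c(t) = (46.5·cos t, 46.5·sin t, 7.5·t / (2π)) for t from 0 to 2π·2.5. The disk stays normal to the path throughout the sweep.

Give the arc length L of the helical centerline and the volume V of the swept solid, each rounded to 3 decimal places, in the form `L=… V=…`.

2πR = 2π·46.5 = 292.168117
per-turn = √(292.168117² + 7.5²) = √(85362.2085 + 56.25) = √85418.4585 = 292.264364
L = 2.5 × 292.264364 = 730.660910
V = π·0.5² × L = 0.785398 × 730.660910 = 573.859737

L=730.661 V=573.860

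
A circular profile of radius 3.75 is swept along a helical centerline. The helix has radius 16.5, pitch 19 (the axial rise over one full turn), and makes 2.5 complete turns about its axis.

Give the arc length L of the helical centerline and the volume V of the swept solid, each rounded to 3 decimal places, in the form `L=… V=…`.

L=263.498 V=11640.989

2πR = 2π·16.5 = 103.672558
per-turn = √(103.672558² + 19²) = √(10747.9992 + 361) = √11108.9992 = 105.399237
L = 2.5 × 105.399237 = 263.498093
V = π·3.75² × L = 44.178647 × 263.498093 = 11640.989149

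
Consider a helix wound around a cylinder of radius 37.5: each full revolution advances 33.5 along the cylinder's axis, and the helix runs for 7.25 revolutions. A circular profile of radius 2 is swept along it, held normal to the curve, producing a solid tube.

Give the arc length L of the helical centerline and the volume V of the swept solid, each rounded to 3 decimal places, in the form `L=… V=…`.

2πR = 2π·37.5 = 235.619449
per-turn = √(235.619449² + 33.5²) = √(55516.5248 + 1122.25) = √56638.7748 = 237.989022
L = 7.25 × 237.989022 = 1725.420412
V = π·2² × L = 12.566371 × 1725.420412 = 21682.272363

L=1725.420 V=21682.272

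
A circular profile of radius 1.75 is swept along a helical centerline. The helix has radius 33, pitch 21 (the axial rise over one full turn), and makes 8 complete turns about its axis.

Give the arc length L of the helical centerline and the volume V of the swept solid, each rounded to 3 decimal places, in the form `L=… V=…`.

L=1667.247 V=16040.794

2πR = 2π·33 = 207.345115
per-turn = √(207.345115² + 21²) = √(42991.9968 + 441) = √43432.9968 = 208.405846
L = 8 × 208.405846 = 1667.246770
V = π·1.75² × L = 9.621128 × 1667.246770 = 16040.793755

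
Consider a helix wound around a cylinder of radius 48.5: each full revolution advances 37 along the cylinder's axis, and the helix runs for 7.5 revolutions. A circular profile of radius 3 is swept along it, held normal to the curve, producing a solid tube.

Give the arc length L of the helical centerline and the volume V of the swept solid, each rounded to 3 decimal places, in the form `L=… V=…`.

2πR = 2π·48.5 = 304.734487
per-turn = √(304.734487² + 37²) = √(92863.1078 + 1369) = √94232.1078 = 306.972487
L = 7.5 × 306.972487 = 2302.293653
V = π·3² × L = 28.274334 × 2302.293653 = 65095.819438

L=2302.294 V=65095.819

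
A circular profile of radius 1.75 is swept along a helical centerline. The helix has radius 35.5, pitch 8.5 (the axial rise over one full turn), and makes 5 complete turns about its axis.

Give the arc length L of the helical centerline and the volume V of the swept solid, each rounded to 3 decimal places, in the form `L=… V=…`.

2πR = 2π·35.5 = 223.053078
per-turn = √(223.053078² + 8.5²) = √(49752.6758 + 72.25) = √49824.9258 = 223.214977
L = 5 × 223.214977 = 1116.074883
V = π·1.75² × L = 9.621128 × 1116.074883 = 10737.898751

L=1116.075 V=10737.899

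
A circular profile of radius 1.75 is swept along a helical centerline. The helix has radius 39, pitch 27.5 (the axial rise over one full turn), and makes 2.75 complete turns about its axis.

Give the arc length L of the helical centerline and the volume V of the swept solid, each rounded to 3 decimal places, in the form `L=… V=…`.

L=678.102 V=6524.104

2πR = 2π·39 = 245.044227
per-turn = √(245.044227² + 27.5²) = √(60046.6732 + 756.25) = √60802.9232 = 246.582488
L = 2.75 × 246.582488 = 678.101841
V = π·1.75² × L = 9.621128 × 678.101841 = 6524.104270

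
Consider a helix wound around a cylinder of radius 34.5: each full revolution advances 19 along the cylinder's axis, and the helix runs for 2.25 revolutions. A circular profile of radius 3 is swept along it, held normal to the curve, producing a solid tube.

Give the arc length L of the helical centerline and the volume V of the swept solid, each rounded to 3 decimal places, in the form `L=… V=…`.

2πR = 2π·34.5 = 216.769893
per-turn = √(216.769893² + 19²) = √(46989.1866 + 361) = √47350.1866 = 217.600980
L = 2.25 × 217.600980 = 489.602205
V = π·3² × L = 28.274334 × 489.602205 = 13843.176222

L=489.602 V=13843.176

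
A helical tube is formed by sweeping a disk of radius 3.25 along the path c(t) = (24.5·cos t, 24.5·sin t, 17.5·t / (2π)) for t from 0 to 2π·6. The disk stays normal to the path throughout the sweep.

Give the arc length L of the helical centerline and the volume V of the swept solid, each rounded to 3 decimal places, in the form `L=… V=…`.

2πR = 2π·24.5 = 153.938040
per-turn = √(153.938040² + 17.5²) = √(23696.9202 + 306.25) = √24003.1702 = 154.929565
L = 6 × 154.929565 = 929.577391
V = π·3.25² × L = 33.183072 × 929.577391 = 30846.233873

L=929.577 V=30846.234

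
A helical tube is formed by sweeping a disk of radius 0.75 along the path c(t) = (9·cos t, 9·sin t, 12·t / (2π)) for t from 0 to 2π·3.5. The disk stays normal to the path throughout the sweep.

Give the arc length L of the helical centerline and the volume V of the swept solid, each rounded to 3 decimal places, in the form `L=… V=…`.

2πR = 2π·9 = 56.548668
per-turn = √(56.548668² + 12²) = √(3197.7518 + 144) = √3341.7518 = 57.807887
L = 3.5 × 57.807887 = 202.327605
V = π·0.75² × L = 1.767146 × 202.327605 = 357.542392

L=202.328 V=357.542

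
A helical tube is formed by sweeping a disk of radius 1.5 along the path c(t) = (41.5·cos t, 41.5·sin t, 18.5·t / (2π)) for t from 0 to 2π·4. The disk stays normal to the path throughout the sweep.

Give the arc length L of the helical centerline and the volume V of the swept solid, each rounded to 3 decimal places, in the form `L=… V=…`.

L=1045.631 V=7391.127

2πR = 2π·41.5 = 260.752190
per-turn = √(260.752190² + 18.5²) = √(67991.7047 + 342.25) = √68333.9547 = 261.407641
L = 4 × 261.407641 = 1045.630564
V = π·1.5² × L = 7.068583 × 1045.630564 = 7391.126918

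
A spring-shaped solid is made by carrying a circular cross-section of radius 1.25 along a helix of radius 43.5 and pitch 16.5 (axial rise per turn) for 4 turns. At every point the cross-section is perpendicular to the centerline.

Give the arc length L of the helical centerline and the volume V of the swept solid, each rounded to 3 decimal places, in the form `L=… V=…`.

L=1095.265 V=5376.368

2πR = 2π·43.5 = 273.318561
per-turn = √(273.318561² + 16.5²) = √(74703.0357 + 272.25) = √74975.2857 = 273.816153
L = 4 × 273.816153 = 1095.264612
V = π·1.25² × L = 4.908739 × 1095.264612 = 5376.367594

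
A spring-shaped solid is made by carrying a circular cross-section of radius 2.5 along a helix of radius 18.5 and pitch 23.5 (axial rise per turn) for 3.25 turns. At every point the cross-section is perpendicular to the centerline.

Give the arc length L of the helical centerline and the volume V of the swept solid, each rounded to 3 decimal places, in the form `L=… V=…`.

L=385.420 V=7567.695

2πR = 2π·18.5 = 116.238928
per-turn = √(116.238928² + 23.5²) = √(13511.4884 + 552.25) = √14063.7384 = 118.590634
L = 3.25 × 118.590634 = 385.419560
V = π·2.5² × L = 19.634954 × 385.419560 = 7567.695361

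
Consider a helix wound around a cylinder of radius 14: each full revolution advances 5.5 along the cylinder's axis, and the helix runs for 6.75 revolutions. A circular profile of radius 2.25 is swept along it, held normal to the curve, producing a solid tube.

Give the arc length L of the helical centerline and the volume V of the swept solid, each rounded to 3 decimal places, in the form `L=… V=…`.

L=594.921 V=9461.802

2πR = 2π·14 = 87.964594
per-turn = √(87.964594² + 5.5²) = √(7737.7699 + 30.25) = √7768.0199 = 88.136371
L = 6.75 × 88.136371 = 594.920503
V = π·2.25² × L = 15.904313 × 594.920503 = 9461.801770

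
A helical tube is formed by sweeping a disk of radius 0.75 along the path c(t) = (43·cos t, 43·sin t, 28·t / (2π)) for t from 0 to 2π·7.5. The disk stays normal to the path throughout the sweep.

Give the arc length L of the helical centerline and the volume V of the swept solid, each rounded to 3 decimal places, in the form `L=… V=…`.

L=2037.180 V=3599.994

2πR = 2π·43 = 270.176968
per-turn = √(270.176968² + 28²) = √(72995.5942 + 784) = √73779.5942 = 271.623994
L = 7.5 × 271.623994 = 2037.179955
V = π·0.75² × L = 1.767146 × 2037.179955 = 3599.994140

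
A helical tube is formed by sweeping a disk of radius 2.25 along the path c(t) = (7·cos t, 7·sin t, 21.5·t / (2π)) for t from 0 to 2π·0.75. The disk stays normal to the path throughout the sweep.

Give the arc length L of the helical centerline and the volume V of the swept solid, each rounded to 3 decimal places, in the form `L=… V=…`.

L=36.717 V=583.959

2πR = 2π·7 = 43.982297
per-turn = √(43.982297² + 21.5²) = √(1934.4425 + 462.25) = √2396.6925 = 48.956026
L = 0.75 × 48.956026 = 36.717019
V = π·2.25² × L = 15.904313 × 36.717019 = 583.958961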